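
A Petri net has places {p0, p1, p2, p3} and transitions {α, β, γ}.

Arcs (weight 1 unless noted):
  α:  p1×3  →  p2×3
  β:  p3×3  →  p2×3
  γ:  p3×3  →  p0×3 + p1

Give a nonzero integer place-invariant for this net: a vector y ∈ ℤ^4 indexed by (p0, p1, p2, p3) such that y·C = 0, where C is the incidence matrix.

Incidence matrix C (rows=places, cols=transitions):
        α    β    γ
   p0   0    0    3
   p1  -3    0    1
   p2   3    3    0
   p3   0   -3   -3

Candidate y = [2, 3, 3, 3]; check y·C column-wise:
  col α: 2·0 + 3·-3 + 3·3 + 3·0 = 0
  col β: 2·0 + 3·0 + 3·3 + 3·-3 = 0
  col γ: 2·3 + 3·1 + 3·0 + 3·-3 = 0

y = (p0:2, p1:3, p2:3, p3:3)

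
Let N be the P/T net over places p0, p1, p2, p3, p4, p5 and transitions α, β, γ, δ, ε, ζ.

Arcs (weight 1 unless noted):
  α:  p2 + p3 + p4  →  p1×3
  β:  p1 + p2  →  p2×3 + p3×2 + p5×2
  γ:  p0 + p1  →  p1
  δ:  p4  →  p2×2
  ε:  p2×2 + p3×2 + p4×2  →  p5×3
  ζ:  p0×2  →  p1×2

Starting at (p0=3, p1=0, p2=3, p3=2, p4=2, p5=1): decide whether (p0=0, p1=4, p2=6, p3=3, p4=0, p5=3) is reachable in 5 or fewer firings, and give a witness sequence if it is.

YES — reachable via ⟨α, β, γ, δ, ζ⟩ (5 firings)

step 1: fire α:  (p0=3, p1=0, p2=3, p3=2, p4=2, p5=1) → (p0=3, p1=3, p2=2, p3=1, p4=1, p5=1)
step 2: fire β:  (p0=3, p1=3, p2=2, p3=1, p4=1, p5=1) → (p0=3, p1=2, p2=4, p3=3, p4=1, p5=3)
step 3: fire γ:  (p0=3, p1=2, p2=4, p3=3, p4=1, p5=3) → (p0=2, p1=2, p2=4, p3=3, p4=1, p5=3)
step 4: fire δ:  (p0=2, p1=2, p2=4, p3=3, p4=1, p5=3) → (p0=2, p1=2, p2=6, p3=3, p4=0, p5=3)
step 5: fire ζ:  (p0=2, p1=2, p2=6, p3=3, p4=0, p5=3) → (p0=0, p1=4, p2=6, p3=3, p4=0, p5=3)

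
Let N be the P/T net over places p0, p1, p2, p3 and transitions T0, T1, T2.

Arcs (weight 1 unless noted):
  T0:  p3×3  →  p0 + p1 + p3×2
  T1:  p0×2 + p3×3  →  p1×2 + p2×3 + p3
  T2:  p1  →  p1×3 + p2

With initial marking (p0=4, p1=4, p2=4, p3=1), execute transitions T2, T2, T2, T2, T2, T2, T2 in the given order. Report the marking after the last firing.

(p0=4, p1=18, p2=11, p3=1)

step 1: fire T2:  (p0=4, p1=4, p2=4, p3=1) → (p0=4, p1=6, p2=5, p3=1)
step 2: fire T2:  (p0=4, p1=6, p2=5, p3=1) → (p0=4, p1=8, p2=6, p3=1)
step 3: fire T2:  (p0=4, p1=8, p2=6, p3=1) → (p0=4, p1=10, p2=7, p3=1)
step 4: fire T2:  (p0=4, p1=10, p2=7, p3=1) → (p0=4, p1=12, p2=8, p3=1)
step 5: fire T2:  (p0=4, p1=12, p2=8, p3=1) → (p0=4, p1=14, p2=9, p3=1)
step 6: fire T2:  (p0=4, p1=14, p2=9, p3=1) → (p0=4, p1=16, p2=10, p3=1)
step 7: fire T2:  (p0=4, p1=16, p2=10, p3=1) → (p0=4, p1=18, p2=11, p3=1)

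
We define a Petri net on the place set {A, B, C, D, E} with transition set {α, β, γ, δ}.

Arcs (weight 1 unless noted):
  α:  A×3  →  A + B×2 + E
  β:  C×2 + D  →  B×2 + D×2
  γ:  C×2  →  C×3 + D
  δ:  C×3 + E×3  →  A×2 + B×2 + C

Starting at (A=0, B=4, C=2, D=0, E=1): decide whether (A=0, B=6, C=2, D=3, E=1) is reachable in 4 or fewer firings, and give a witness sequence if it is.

YES — reachable via ⟨γ, γ, β⟩ (3 firings)

step 1: fire γ:  (A=0, B=4, C=2, D=0, E=1) → (A=0, B=4, C=3, D=1, E=1)
step 2: fire γ:  (A=0, B=4, C=3, D=1, E=1) → (A=0, B=4, C=4, D=2, E=1)
step 3: fire β:  (A=0, B=4, C=4, D=2, E=1) → (A=0, B=6, C=2, D=3, E=1)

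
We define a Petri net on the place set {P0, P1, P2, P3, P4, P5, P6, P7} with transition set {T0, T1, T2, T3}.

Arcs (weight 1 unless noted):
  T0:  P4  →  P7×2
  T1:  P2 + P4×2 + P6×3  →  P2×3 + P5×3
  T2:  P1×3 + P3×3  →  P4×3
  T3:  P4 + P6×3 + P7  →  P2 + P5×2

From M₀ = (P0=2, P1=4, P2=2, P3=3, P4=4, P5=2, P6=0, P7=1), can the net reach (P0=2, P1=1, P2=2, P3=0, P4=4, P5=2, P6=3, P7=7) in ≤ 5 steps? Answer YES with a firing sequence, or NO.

depth 0: 1 marking
depth 1: 3 markings reached so far
depth 2: 5 markings reached so far
depth 3: 7 markings reached so far
depth 4: 9 markings reached so far
depth 5: 10 markings reached so far
target is not among the 10 markings reachable within 5 steps

NO — not reachable within 5 firings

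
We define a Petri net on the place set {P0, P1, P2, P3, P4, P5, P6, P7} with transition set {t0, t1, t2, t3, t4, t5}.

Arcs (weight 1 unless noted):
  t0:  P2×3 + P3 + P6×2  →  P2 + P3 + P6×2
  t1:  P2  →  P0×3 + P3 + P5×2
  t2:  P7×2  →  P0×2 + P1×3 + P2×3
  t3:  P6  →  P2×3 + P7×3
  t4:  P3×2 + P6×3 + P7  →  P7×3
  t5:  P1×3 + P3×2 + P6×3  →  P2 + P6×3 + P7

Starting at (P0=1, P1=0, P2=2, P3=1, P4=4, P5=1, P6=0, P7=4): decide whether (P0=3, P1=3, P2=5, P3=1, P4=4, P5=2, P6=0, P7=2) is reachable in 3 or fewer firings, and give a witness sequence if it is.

depth 0: 1 marking
depth 1: 3 markings reached so far
depth 2: 6 markings reached so far
depth 3: 8 markings reached so far
target is not among the 8 markings reachable within 3 steps

NO — not reachable within 3 firings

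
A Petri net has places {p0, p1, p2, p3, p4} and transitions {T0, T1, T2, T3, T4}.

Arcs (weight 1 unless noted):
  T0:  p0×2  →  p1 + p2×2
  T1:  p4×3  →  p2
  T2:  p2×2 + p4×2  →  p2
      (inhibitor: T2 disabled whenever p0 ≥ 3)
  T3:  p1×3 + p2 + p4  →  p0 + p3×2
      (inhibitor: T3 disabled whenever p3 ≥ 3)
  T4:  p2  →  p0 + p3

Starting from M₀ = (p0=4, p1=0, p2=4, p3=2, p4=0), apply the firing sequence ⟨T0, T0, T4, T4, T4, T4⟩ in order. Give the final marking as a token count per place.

(p0=4, p1=2, p2=4, p3=6, p4=0)

step 1: fire T0:  (p0=4, p1=0, p2=4, p3=2, p4=0) → (p0=2, p1=1, p2=6, p3=2, p4=0)
step 2: fire T0:  (p0=2, p1=1, p2=6, p3=2, p4=0) → (p0=0, p1=2, p2=8, p3=2, p4=0)
step 3: fire T4:  (p0=0, p1=2, p2=8, p3=2, p4=0) → (p0=1, p1=2, p2=7, p3=3, p4=0)
step 4: fire T4:  (p0=1, p1=2, p2=7, p3=3, p4=0) → (p0=2, p1=2, p2=6, p3=4, p4=0)
step 5: fire T4:  (p0=2, p1=2, p2=6, p3=4, p4=0) → (p0=3, p1=2, p2=5, p3=5, p4=0)
step 6: fire T4:  (p0=3, p1=2, p2=5, p3=5, p4=0) → (p0=4, p1=2, p2=4, p3=6, p4=0)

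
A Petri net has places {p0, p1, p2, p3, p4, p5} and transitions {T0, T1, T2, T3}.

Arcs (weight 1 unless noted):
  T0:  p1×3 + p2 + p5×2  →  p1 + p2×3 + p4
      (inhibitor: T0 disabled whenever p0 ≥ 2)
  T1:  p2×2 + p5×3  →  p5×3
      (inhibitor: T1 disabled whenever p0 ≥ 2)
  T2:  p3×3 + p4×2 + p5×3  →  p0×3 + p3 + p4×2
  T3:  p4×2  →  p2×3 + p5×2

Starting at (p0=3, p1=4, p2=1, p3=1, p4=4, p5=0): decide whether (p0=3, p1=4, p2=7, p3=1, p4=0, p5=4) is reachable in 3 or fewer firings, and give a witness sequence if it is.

YES — reachable via ⟨T3, T3⟩ (2 firings)

step 1: fire T3:  (p0=3, p1=4, p2=1, p3=1, p4=4, p5=0) → (p0=3, p1=4, p2=4, p3=1, p4=2, p5=2)
step 2: fire T3:  (p0=3, p1=4, p2=4, p3=1, p4=2, p5=2) → (p0=3, p1=4, p2=7, p3=1, p4=0, p5=4)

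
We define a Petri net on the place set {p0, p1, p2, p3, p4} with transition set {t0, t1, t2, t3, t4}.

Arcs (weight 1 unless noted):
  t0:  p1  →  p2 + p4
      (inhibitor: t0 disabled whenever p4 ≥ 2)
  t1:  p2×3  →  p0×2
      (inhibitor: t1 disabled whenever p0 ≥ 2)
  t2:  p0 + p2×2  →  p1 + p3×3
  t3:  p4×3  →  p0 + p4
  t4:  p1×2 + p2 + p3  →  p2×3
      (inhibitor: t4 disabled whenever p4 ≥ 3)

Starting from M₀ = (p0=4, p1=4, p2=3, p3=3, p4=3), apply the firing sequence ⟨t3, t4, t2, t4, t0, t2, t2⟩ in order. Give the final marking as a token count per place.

(p0=2, p1=2, p2=2, p3=10, p4=2)

step 1: fire t3:  (p0=4, p1=4, p2=3, p3=3, p4=3) → (p0=5, p1=4, p2=3, p3=3, p4=1)
step 2: fire t4:  (p0=5, p1=4, p2=3, p3=3, p4=1) → (p0=5, p1=2, p2=5, p3=2, p4=1)
step 3: fire t2:  (p0=5, p1=2, p2=5, p3=2, p4=1) → (p0=4, p1=3, p2=3, p3=5, p4=1)
step 4: fire t4:  (p0=4, p1=3, p2=3, p3=5, p4=1) → (p0=4, p1=1, p2=5, p3=4, p4=1)
step 5: fire t0:  (p0=4, p1=1, p2=5, p3=4, p4=1) → (p0=4, p1=0, p2=6, p3=4, p4=2)
step 6: fire t2:  (p0=4, p1=0, p2=6, p3=4, p4=2) → (p0=3, p1=1, p2=4, p3=7, p4=2)
step 7: fire t2:  (p0=3, p1=1, p2=4, p3=7, p4=2) → (p0=2, p1=2, p2=2, p3=10, p4=2)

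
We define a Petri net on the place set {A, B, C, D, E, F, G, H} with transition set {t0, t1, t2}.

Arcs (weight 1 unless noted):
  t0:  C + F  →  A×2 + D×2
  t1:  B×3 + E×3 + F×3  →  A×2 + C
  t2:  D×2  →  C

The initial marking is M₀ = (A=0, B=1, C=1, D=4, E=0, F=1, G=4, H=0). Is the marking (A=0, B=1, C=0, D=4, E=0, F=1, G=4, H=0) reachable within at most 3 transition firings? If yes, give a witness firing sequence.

NO — not reachable within 3 firings

depth 0: 1 marking
depth 1: 3 markings reached so far
depth 2: 5 markings reached so far
depth 3: 6 markings reached so far
target is not among the 6 markings reachable within 3 steps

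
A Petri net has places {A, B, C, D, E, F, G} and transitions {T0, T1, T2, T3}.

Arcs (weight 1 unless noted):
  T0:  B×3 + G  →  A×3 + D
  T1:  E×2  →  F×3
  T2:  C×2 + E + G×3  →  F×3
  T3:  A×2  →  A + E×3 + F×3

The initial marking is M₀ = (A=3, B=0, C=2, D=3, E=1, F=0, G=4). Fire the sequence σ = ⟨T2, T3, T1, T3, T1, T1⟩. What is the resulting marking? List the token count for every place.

(A=1, B=0, C=0, D=3, E=0, F=18, G=1)

step 1: fire T2:  (A=3, B=0, C=2, D=3, E=1, F=0, G=4) → (A=3, B=0, C=0, D=3, E=0, F=3, G=1)
step 2: fire T3:  (A=3, B=0, C=0, D=3, E=0, F=3, G=1) → (A=2, B=0, C=0, D=3, E=3, F=6, G=1)
step 3: fire T1:  (A=2, B=0, C=0, D=3, E=3, F=6, G=1) → (A=2, B=0, C=0, D=3, E=1, F=9, G=1)
step 4: fire T3:  (A=2, B=0, C=0, D=3, E=1, F=9, G=1) → (A=1, B=0, C=0, D=3, E=4, F=12, G=1)
step 5: fire T1:  (A=1, B=0, C=0, D=3, E=4, F=12, G=1) → (A=1, B=0, C=0, D=3, E=2, F=15, G=1)
step 6: fire T1:  (A=1, B=0, C=0, D=3, E=2, F=15, G=1) → (A=1, B=0, C=0, D=3, E=0, F=18, G=1)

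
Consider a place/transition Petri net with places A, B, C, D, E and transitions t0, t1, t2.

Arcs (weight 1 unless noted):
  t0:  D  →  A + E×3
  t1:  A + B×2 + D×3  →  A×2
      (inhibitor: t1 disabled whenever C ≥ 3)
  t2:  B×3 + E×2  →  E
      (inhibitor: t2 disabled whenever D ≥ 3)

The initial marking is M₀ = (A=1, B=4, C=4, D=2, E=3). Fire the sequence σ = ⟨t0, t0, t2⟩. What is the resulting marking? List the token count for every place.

step 1: fire t0:  (A=1, B=4, C=4, D=2, E=3) → (A=2, B=4, C=4, D=1, E=6)
step 2: fire t0:  (A=2, B=4, C=4, D=1, E=6) → (A=3, B=4, C=4, D=0, E=9)
step 3: fire t2:  (A=3, B=4, C=4, D=0, E=9) → (A=3, B=1, C=4, D=0, E=8)

(A=3, B=1, C=4, D=0, E=8)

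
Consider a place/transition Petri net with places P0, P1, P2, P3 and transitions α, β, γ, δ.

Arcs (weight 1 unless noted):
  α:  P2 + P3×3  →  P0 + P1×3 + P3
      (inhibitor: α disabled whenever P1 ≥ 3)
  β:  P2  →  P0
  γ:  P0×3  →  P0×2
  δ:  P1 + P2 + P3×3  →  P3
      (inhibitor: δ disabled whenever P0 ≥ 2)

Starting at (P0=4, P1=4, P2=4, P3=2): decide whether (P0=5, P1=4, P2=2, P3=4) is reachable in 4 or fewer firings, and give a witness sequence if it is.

depth 0: 1 marking
depth 1: 3 markings reached so far
depth 2: 6 markings reached so far
depth 3: 9 markings reached so far
depth 4: 13 markings reached so far
target is not among the 13 markings reachable within 4 steps

NO — not reachable within 4 firings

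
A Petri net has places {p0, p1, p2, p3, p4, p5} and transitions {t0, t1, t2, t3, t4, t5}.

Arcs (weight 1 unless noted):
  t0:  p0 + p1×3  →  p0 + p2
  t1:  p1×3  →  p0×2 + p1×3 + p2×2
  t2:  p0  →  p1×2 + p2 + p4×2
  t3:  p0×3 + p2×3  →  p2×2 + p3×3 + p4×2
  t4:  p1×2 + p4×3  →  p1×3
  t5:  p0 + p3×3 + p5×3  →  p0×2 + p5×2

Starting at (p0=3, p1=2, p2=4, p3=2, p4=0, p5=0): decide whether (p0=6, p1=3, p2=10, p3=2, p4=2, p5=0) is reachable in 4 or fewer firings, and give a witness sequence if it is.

depth 0: 1 marking
depth 1: 3 markings reached so far
depth 2: 6 markings reached so far
depth 3: 13 markings reached so far
depth 4: 27 markings reached so far
target is not among the 27 markings reachable within 4 steps

NO — not reachable within 4 firings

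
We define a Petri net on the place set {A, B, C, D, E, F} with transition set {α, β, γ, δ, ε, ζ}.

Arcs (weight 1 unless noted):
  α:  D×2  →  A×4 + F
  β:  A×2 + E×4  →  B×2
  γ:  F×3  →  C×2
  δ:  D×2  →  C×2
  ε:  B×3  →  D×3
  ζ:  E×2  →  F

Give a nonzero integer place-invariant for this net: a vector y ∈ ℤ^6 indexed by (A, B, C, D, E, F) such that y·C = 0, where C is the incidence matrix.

y = (A:1, B:3, C:3, D:3, E:1, F:2)

Incidence matrix C (rows=places, cols=transitions):
        α    β    γ    δ    ε    ζ
    A   4   -2    0    0    0    0
    B   0    2    0    0   -3    0
    C   0    0    2    2    0    0
    D  -2    0    0   -2    3    0
    E   0   -4    0    0    0   -2
    F   1    0   -3    0    0    1

Candidate y = [1, 3, 3, 3, 1, 2]; check y·C column-wise:
  col α: 1·4 + 3·0 + 3·0 + 3·-2 + 1·0 + 2·1 = 0
  col β: 1·-2 + 3·2 + 3·0 + 3·0 + 1·-4 + 2·0 = 0
  col γ: 1·0 + 3·0 + 3·2 + 3·0 + 1·0 + 2·-3 = 0
  col δ: 1·0 + 3·0 + 3·2 + 3·-2 + 1·0 + 2·0 = 0
  col ε: 1·0 + 3·-3 + 3·0 + 3·3 + 1·0 + 2·0 = 0
  col ζ: 1·0 + 3·0 + 3·0 + 3·0 + 1·-2 + 2·1 = 0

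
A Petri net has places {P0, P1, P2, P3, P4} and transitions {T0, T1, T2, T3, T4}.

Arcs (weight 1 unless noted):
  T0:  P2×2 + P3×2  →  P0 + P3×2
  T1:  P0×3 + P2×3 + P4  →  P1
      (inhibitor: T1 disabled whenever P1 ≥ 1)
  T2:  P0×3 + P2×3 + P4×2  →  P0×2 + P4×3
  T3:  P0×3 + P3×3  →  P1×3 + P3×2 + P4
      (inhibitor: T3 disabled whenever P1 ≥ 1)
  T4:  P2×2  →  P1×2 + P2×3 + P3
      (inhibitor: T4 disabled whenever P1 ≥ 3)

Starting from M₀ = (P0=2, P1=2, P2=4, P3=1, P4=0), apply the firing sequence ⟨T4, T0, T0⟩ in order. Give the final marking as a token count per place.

step 1: fire T4:  (P0=2, P1=2, P2=4, P3=1, P4=0) → (P0=2, P1=4, P2=5, P3=2, P4=0)
step 2: fire T0:  (P0=2, P1=4, P2=5, P3=2, P4=0) → (P0=3, P1=4, P2=3, P3=2, P4=0)
step 3: fire T0:  (P0=3, P1=4, P2=3, P3=2, P4=0) → (P0=4, P1=4, P2=1, P3=2, P4=0)

(P0=4, P1=4, P2=1, P3=2, P4=0)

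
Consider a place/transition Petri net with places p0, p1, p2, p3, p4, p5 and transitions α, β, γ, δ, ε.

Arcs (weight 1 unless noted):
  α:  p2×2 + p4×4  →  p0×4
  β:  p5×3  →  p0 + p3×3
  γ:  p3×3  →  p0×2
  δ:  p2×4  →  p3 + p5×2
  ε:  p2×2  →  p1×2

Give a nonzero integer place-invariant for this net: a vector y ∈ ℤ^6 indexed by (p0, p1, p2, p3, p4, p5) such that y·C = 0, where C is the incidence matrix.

Incidence matrix C (rows=places, cols=transitions):
        α    β    γ    δ    ε
   p0   4    1    2    0    0
   p1   0    0    0    0    2
   p2  -2    0    0   -4   -2
   p3   0    3   -3    1    0
   p4  -4    0    0    0    0
   p5   0   -3    0    2    0

Candidate y = [3, 2, 2, 2, 2, 3]; check y·C column-wise:
  col α: 3·4 + 2·0 + 2·-2 + 2·0 + 2·-4 + 3·0 = 0
  col β: 3·1 + 2·0 + 2·0 + 2·3 + 2·0 + 3·-3 = 0
  col γ: 3·2 + 2·0 + 2·0 + 2·-3 + 2·0 + 3·0 = 0
  col δ: 3·0 + 2·0 + 2·-4 + 2·1 + 2·0 + 3·2 = 0
  col ε: 3·0 + 2·2 + 2·-2 + 2·0 + 2·0 + 3·0 = 0

y = (p0:3, p1:2, p2:2, p3:2, p4:2, p5:3)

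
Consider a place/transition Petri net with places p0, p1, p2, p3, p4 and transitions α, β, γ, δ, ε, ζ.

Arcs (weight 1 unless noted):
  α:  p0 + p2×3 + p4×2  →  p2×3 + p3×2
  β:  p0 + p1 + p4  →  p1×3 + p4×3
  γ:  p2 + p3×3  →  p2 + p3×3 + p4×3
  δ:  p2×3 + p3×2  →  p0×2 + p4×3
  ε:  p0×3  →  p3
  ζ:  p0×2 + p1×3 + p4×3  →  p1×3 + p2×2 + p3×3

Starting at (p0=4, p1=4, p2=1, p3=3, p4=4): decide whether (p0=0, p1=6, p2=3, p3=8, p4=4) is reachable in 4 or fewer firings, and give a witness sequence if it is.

YES — reachable via ⟨β, γ, ζ, α⟩ (4 firings)

step 1: fire β:  (p0=4, p1=4, p2=1, p3=3, p4=4) → (p0=3, p1=6, p2=1, p3=3, p4=6)
step 2: fire γ:  (p0=3, p1=6, p2=1, p3=3, p4=6) → (p0=3, p1=6, p2=1, p3=3, p4=9)
step 3: fire ζ:  (p0=3, p1=6, p2=1, p3=3, p4=9) → (p0=1, p1=6, p2=3, p3=6, p4=6)
step 4: fire α:  (p0=1, p1=6, p2=3, p3=6, p4=6) → (p0=0, p1=6, p2=3, p3=8, p4=4)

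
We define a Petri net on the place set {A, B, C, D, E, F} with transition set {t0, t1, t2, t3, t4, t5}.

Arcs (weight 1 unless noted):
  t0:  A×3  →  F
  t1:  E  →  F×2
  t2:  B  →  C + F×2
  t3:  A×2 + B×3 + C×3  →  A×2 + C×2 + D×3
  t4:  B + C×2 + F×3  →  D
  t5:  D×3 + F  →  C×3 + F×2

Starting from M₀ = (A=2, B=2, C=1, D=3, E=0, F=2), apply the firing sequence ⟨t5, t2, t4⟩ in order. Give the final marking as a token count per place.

(A=2, B=0, C=3, D=1, E=0, F=2)

step 1: fire t5:  (A=2, B=2, C=1, D=3, E=0, F=2) → (A=2, B=2, C=4, D=0, E=0, F=3)
step 2: fire t2:  (A=2, B=2, C=4, D=0, E=0, F=3) → (A=2, B=1, C=5, D=0, E=0, F=5)
step 3: fire t4:  (A=2, B=1, C=5, D=0, E=0, F=5) → (A=2, B=0, C=3, D=1, E=0, F=2)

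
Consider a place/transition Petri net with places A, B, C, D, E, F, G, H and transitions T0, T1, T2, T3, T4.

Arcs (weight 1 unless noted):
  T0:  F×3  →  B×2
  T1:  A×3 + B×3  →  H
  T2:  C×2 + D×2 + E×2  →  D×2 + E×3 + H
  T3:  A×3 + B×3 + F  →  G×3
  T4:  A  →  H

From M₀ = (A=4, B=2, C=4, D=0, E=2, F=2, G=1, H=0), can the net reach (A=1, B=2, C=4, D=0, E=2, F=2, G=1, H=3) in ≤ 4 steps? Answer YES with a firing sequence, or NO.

step 1: fire T4:  (A=4, B=2, C=4, D=0, E=2, F=2, G=1, H=0) → (A=3, B=2, C=4, D=0, E=2, F=2, G=1, H=1)
step 2: fire T4:  (A=3, B=2, C=4, D=0, E=2, F=2, G=1, H=1) → (A=2, B=2, C=4, D=0, E=2, F=2, G=1, H=2)
step 3: fire T4:  (A=2, B=2, C=4, D=0, E=2, F=2, G=1, H=2) → (A=1, B=2, C=4, D=0, E=2, F=2, G=1, H=3)

YES — reachable via ⟨T4, T4, T4⟩ (3 firings)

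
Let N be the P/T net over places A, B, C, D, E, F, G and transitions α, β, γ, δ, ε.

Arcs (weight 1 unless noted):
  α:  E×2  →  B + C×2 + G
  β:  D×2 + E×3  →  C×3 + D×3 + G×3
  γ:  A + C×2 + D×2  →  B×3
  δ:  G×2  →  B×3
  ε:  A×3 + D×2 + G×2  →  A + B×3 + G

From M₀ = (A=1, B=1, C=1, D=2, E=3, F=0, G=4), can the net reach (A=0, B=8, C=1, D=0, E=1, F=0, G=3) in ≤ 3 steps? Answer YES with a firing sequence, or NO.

step 1: fire α:  (A=1, B=1, C=1, D=2, E=3, F=0, G=4) → (A=1, B=2, C=3, D=2, E=1, F=0, G=5)
step 2: fire γ:  (A=1, B=2, C=3, D=2, E=1, F=0, G=5) → (A=0, B=5, C=1, D=0, E=1, F=0, G=5)
step 3: fire δ:  (A=0, B=5, C=1, D=0, E=1, F=0, G=5) → (A=0, B=8, C=1, D=0, E=1, F=0, G=3)

YES — reachable via ⟨α, γ, δ⟩ (3 firings)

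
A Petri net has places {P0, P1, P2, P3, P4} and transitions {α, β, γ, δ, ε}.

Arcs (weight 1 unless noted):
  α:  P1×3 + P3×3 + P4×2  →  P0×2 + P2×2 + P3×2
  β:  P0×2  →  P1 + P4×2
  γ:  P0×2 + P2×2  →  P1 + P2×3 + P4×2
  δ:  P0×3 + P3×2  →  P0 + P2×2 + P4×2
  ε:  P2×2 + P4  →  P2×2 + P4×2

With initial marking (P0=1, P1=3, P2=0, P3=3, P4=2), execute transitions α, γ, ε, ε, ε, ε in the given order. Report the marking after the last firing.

(P0=1, P1=1, P2=3, P3=2, P4=6)

step 1: fire α:  (P0=1, P1=3, P2=0, P3=3, P4=2) → (P0=3, P1=0, P2=2, P3=2, P4=0)
step 2: fire γ:  (P0=3, P1=0, P2=2, P3=2, P4=0) → (P0=1, P1=1, P2=3, P3=2, P4=2)
step 3: fire ε:  (P0=1, P1=1, P2=3, P3=2, P4=2) → (P0=1, P1=1, P2=3, P3=2, P4=3)
step 4: fire ε:  (P0=1, P1=1, P2=3, P3=2, P4=3) → (P0=1, P1=1, P2=3, P3=2, P4=4)
step 5: fire ε:  (P0=1, P1=1, P2=3, P3=2, P4=4) → (P0=1, P1=1, P2=3, P3=2, P4=5)
step 6: fire ε:  (P0=1, P1=1, P2=3, P3=2, P4=5) → (P0=1, P1=1, P2=3, P3=2, P4=6)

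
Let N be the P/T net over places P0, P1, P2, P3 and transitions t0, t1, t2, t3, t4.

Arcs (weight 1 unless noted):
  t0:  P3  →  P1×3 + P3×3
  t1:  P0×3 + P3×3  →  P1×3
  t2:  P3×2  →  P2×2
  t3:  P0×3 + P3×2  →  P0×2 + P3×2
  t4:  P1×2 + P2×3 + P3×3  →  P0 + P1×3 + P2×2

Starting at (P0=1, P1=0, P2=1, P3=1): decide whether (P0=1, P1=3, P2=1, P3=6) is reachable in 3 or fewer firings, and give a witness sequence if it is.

NO — not reachable within 3 firings

depth 0: 1 marking
depth 1: 2 markings reached so far
depth 2: 4 markings reached so far
depth 3: 6 markings reached so far
target is not among the 6 markings reachable within 3 steps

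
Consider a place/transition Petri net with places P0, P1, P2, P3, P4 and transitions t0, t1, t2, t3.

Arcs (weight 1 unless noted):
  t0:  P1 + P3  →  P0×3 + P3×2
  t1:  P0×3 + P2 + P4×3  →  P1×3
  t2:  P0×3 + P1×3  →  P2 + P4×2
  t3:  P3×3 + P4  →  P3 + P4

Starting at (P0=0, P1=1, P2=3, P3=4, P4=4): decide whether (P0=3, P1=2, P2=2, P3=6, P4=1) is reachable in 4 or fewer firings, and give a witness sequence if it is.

YES — reachable via ⟨t0, t1, t0⟩ (3 firings)

step 1: fire t0:  (P0=0, P1=1, P2=3, P3=4, P4=4) → (P0=3, P1=0, P2=3, P3=5, P4=4)
step 2: fire t1:  (P0=3, P1=0, P2=3, P3=5, P4=4) → (P0=0, P1=3, P2=2, P3=5, P4=1)
step 3: fire t0:  (P0=0, P1=3, P2=2, P3=5, P4=1) → (P0=3, P1=2, P2=2, P3=6, P4=1)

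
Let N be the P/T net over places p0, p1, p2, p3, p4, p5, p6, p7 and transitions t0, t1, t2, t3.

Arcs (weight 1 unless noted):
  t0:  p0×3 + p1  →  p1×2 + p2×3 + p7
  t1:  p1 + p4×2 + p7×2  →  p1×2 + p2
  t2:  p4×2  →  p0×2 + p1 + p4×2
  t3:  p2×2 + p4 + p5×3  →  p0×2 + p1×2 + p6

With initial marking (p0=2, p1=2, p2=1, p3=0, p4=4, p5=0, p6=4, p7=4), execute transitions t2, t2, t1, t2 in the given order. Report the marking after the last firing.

step 1: fire t2:  (p0=2, p1=2, p2=1, p3=0, p4=4, p5=0, p6=4, p7=4) → (p0=4, p1=3, p2=1, p3=0, p4=4, p5=0, p6=4, p7=4)
step 2: fire t2:  (p0=4, p1=3, p2=1, p3=0, p4=4, p5=0, p6=4, p7=4) → (p0=6, p1=4, p2=1, p3=0, p4=4, p5=0, p6=4, p7=4)
step 3: fire t1:  (p0=6, p1=4, p2=1, p3=0, p4=4, p5=0, p6=4, p7=4) → (p0=6, p1=5, p2=2, p3=0, p4=2, p5=0, p6=4, p7=2)
step 4: fire t2:  (p0=6, p1=5, p2=2, p3=0, p4=2, p5=0, p6=4, p7=2) → (p0=8, p1=6, p2=2, p3=0, p4=2, p5=0, p6=4, p7=2)

(p0=8, p1=6, p2=2, p3=0, p4=2, p5=0, p6=4, p7=2)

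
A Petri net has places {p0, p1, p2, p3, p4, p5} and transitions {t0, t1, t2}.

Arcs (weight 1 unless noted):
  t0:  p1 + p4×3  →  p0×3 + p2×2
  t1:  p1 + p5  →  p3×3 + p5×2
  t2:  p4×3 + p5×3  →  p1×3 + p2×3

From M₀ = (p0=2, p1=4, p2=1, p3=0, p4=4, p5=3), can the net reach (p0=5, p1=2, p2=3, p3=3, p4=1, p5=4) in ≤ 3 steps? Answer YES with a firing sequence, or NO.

YES — reachable via ⟨t0, t1⟩ (2 firings)

step 1: fire t0:  (p0=2, p1=4, p2=1, p3=0, p4=4, p5=3) → (p0=5, p1=3, p2=3, p3=0, p4=1, p5=3)
step 2: fire t1:  (p0=5, p1=3, p2=3, p3=0, p4=1, p5=3) → (p0=5, p1=2, p2=3, p3=3, p4=1, p5=4)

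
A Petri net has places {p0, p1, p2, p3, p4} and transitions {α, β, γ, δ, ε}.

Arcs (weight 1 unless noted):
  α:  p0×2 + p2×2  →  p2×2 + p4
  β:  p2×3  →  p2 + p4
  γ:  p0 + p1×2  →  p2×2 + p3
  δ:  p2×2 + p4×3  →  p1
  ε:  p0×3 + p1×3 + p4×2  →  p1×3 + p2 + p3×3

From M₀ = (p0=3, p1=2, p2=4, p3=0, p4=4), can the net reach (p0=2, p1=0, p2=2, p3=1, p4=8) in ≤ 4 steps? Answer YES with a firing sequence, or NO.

NO — not reachable within 4 firings

depth 0: 1 marking
depth 1: 5 markings reached so far
depth 2: 11 markings reached so far
depth 3: 17 markings reached so far
depth 4: 20 markings reached so far
target is not among the 20 markings reachable within 4 steps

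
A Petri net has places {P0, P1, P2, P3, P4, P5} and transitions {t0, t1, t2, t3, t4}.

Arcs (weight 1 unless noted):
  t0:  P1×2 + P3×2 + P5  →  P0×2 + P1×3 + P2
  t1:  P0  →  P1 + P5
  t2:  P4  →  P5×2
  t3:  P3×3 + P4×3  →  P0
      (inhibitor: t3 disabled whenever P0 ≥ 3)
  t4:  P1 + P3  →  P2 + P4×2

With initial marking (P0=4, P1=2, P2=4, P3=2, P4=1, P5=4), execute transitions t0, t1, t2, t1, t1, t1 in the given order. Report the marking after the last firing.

step 1: fire t0:  (P0=4, P1=2, P2=4, P3=2, P4=1, P5=4) → (P0=6, P1=3, P2=5, P3=0, P4=1, P5=3)
step 2: fire t1:  (P0=6, P1=3, P2=5, P3=0, P4=1, P5=3) → (P0=5, P1=4, P2=5, P3=0, P4=1, P5=4)
step 3: fire t2:  (P0=5, P1=4, P2=5, P3=0, P4=1, P5=4) → (P0=5, P1=4, P2=5, P3=0, P4=0, P5=6)
step 4: fire t1:  (P0=5, P1=4, P2=5, P3=0, P4=0, P5=6) → (P0=4, P1=5, P2=5, P3=0, P4=0, P5=7)
step 5: fire t1:  (P0=4, P1=5, P2=5, P3=0, P4=0, P5=7) → (P0=3, P1=6, P2=5, P3=0, P4=0, P5=8)
step 6: fire t1:  (P0=3, P1=6, P2=5, P3=0, P4=0, P5=8) → (P0=2, P1=7, P2=5, P3=0, P4=0, P5=9)

(P0=2, P1=7, P2=5, P3=0, P4=0, P5=9)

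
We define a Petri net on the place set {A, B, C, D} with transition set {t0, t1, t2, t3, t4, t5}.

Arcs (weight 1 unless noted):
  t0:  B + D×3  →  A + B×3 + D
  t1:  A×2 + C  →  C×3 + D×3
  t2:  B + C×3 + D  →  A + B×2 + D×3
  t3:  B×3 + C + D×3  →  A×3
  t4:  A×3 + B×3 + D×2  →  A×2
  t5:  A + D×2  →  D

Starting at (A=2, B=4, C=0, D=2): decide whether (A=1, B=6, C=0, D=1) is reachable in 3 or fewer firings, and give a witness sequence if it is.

NO — not reachable within 3 firings

depth 0: 1 marking
depth 1: 2 markings reached so far
depth 2: 2 markings reached so far
(frontier empty at depth 2; search complete)
target is not among the 2 markings reachable within 3 steps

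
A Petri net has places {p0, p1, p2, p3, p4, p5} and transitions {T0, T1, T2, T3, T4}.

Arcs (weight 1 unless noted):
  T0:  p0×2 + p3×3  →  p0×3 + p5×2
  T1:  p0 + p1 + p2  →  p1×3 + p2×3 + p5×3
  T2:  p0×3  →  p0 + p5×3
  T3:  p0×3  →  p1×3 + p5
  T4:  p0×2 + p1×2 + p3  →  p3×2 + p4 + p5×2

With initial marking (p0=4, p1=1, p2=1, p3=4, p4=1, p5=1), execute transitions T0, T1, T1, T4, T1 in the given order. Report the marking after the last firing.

step 1: fire T0:  (p0=4, p1=1, p2=1, p3=4, p4=1, p5=1) → (p0=5, p1=1, p2=1, p3=1, p4=1, p5=3)
step 2: fire T1:  (p0=5, p1=1, p2=1, p3=1, p4=1, p5=3) → (p0=4, p1=3, p2=3, p3=1, p4=1, p5=6)
step 3: fire T1:  (p0=4, p1=3, p2=3, p3=1, p4=1, p5=6) → (p0=3, p1=5, p2=5, p3=1, p4=1, p5=9)
step 4: fire T4:  (p0=3, p1=5, p2=5, p3=1, p4=1, p5=9) → (p0=1, p1=3, p2=5, p3=2, p4=2, p5=11)
step 5: fire T1:  (p0=1, p1=3, p2=5, p3=2, p4=2, p5=11) → (p0=0, p1=5, p2=7, p3=2, p4=2, p5=14)

(p0=0, p1=5, p2=7, p3=2, p4=2, p5=14)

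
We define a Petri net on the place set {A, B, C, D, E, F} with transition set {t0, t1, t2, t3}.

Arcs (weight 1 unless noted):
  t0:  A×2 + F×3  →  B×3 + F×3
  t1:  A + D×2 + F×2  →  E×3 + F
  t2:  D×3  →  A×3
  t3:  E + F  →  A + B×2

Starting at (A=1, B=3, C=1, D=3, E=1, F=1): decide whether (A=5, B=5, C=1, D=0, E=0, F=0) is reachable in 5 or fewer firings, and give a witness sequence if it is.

step 1: fire t2:  (A=1, B=3, C=1, D=3, E=1, F=1) → (A=4, B=3, C=1, D=0, E=1, F=1)
step 2: fire t3:  (A=4, B=3, C=1, D=0, E=1, F=1) → (A=5, B=5, C=1, D=0, E=0, F=0)

YES — reachable via ⟨t2, t3⟩ (2 firings)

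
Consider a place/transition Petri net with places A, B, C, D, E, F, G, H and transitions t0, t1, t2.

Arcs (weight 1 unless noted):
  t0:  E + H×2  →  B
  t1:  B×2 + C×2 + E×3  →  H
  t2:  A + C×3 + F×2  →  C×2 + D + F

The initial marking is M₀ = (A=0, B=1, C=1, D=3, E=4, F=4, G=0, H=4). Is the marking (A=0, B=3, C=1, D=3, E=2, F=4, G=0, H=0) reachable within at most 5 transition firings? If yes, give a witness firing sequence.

YES — reachable via ⟨t0, t0⟩ (2 firings)

step 1: fire t0:  (A=0, B=1, C=1, D=3, E=4, F=4, G=0, H=4) → (A=0, B=2, C=1, D=3, E=3, F=4, G=0, H=2)
step 2: fire t0:  (A=0, B=2, C=1, D=3, E=3, F=4, G=0, H=2) → (A=0, B=3, C=1, D=3, E=2, F=4, G=0, H=0)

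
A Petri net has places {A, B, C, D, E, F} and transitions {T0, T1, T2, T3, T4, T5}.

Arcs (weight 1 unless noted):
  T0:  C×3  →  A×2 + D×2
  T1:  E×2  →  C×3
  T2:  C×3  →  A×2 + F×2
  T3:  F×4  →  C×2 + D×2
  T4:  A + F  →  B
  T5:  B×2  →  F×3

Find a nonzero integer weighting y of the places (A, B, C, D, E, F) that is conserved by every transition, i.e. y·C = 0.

y = (A:1, B:3, C:2, D:2, E:3, F:2)

Incidence matrix C (rows=places, cols=transitions):
       T0   T1   T2   T3   T4   T5
    A   2    0    2    0   -1    0
    B   0    0    0    0    1   -2
    C  -3    3   -3    2    0    0
    D   2    0    0    2    0    0
    E   0   -2    0    0    0    0
    F   0    0    2   -4   -1    3

Candidate y = [1, 3, 2, 2, 3, 2]; check y·C column-wise:
  col T0: 1·2 + 3·0 + 2·-3 + 2·2 + 3·0 + 2·0 = 0
  col T1: 1·0 + 3·0 + 2·3 + 2·0 + 3·-2 + 2·0 = 0
  col T2: 1·2 + 3·0 + 2·-3 + 2·0 + 3·0 + 2·2 = 0
  col T3: 1·0 + 3·0 + 2·2 + 2·2 + 3·0 + 2·-4 = 0
  col T4: 1·-1 + 3·1 + 2·0 + 2·0 + 3·0 + 2·-1 = 0
  col T5: 1·0 + 3·-2 + 2·0 + 2·0 + 3·0 + 2·3 = 0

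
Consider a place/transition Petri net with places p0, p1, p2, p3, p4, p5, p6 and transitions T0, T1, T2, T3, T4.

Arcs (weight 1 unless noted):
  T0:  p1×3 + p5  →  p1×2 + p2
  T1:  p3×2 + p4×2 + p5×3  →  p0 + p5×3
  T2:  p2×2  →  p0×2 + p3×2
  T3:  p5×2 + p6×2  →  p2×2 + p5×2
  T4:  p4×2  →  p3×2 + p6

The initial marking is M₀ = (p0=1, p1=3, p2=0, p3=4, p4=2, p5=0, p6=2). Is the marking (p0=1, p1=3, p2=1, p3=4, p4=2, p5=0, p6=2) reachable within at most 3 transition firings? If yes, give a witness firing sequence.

depth 0: 1 marking
depth 1: 2 markings reached so far
depth 2: 2 markings reached so far
(frontier empty at depth 2; search complete)
target is not among the 2 markings reachable within 3 steps

NO — not reachable within 3 firings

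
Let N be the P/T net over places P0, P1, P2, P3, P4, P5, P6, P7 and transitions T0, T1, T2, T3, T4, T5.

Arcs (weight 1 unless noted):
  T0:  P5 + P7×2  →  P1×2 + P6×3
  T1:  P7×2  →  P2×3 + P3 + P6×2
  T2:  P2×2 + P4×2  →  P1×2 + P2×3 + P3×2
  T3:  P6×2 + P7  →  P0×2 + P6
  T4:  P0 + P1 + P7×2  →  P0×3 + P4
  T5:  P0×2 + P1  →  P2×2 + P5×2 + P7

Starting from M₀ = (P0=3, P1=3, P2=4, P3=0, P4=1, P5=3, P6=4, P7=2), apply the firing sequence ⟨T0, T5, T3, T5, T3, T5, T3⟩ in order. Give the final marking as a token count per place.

step 1: fire T0:  (P0=3, P1=3, P2=4, P3=0, P4=1, P5=3, P6=4, P7=2) → (P0=3, P1=5, P2=4, P3=0, P4=1, P5=2, P6=7, P7=0)
step 2: fire T5:  (P0=3, P1=5, P2=4, P3=0, P4=1, P5=2, P6=7, P7=0) → (P0=1, P1=4, P2=6, P3=0, P4=1, P5=4, P6=7, P7=1)
step 3: fire T3:  (P0=1, P1=4, P2=6, P3=0, P4=1, P5=4, P6=7, P7=1) → (P0=3, P1=4, P2=6, P3=0, P4=1, P5=4, P6=6, P7=0)
step 4: fire T5:  (P0=3, P1=4, P2=6, P3=0, P4=1, P5=4, P6=6, P7=0) → (P0=1, P1=3, P2=8, P3=0, P4=1, P5=6, P6=6, P7=1)
step 5: fire T3:  (P0=1, P1=3, P2=8, P3=0, P4=1, P5=6, P6=6, P7=1) → (P0=3, P1=3, P2=8, P3=0, P4=1, P5=6, P6=5, P7=0)
step 6: fire T5:  (P0=3, P1=3, P2=8, P3=0, P4=1, P5=6, P6=5, P7=0) → (P0=1, P1=2, P2=10, P3=0, P4=1, P5=8, P6=5, P7=1)
step 7: fire T3:  (P0=1, P1=2, P2=10, P3=0, P4=1, P5=8, P6=5, P7=1) → (P0=3, P1=2, P2=10, P3=0, P4=1, P5=8, P6=4, P7=0)

(P0=3, P1=2, P2=10, P3=0, P4=1, P5=8, P6=4, P7=0)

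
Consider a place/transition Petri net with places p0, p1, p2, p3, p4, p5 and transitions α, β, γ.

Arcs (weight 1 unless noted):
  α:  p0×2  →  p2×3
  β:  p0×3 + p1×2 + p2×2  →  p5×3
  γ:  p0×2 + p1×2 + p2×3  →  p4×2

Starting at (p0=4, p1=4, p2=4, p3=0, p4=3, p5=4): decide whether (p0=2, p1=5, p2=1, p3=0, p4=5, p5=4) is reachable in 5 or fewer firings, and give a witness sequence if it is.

depth 0: 1 marking
depth 1: 4 markings reached so far
depth 2: 6 markings reached so far
depth 3: 6 markings reached so far
(frontier empty at depth 3; search complete)
target is not among the 6 markings reachable within 5 steps

NO — not reachable within 5 firings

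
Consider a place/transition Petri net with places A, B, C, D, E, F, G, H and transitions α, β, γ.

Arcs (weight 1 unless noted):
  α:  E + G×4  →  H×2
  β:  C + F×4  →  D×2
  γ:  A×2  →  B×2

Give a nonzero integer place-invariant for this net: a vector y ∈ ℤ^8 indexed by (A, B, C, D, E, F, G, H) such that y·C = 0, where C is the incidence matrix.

Incidence matrix C (rows=places, cols=transitions):
        α    β    γ
    A   0    0   -2
    B   0    0    2
    C   0   -1    0
    D   0    2    0
    E  -1    0    0
    F   0   -4    0
    G  -4    0    0
    H   2    0    0

Candidate y = [1, 1, 0, 0, 0, 0, 0, 0]; check y·C column-wise:
  col α: 1·0 + 1·0 + 0·-1 + 0·-4 + 0·2 = 0
  col β: 1·0 + 1·0 + 0·-1 + 0·2 + 0·-4 = 0
  col γ: 1·-2 + 1·2 = 0

y = (A:1, B:1, C:0, D:0, E:0, F:0, G:0, H:0)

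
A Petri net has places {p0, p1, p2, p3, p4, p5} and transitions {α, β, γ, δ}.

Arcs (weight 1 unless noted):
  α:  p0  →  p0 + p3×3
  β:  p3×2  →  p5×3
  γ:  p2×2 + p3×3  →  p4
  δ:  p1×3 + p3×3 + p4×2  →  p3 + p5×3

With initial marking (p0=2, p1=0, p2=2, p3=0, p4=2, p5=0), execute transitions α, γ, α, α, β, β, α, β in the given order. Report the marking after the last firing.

step 1: fire α:  (p0=2, p1=0, p2=2, p3=0, p4=2, p5=0) → (p0=2, p1=0, p2=2, p3=3, p4=2, p5=0)
step 2: fire γ:  (p0=2, p1=0, p2=2, p3=3, p4=2, p5=0) → (p0=2, p1=0, p2=0, p3=0, p4=3, p5=0)
step 3: fire α:  (p0=2, p1=0, p2=0, p3=0, p4=3, p5=0) → (p0=2, p1=0, p2=0, p3=3, p4=3, p5=0)
step 4: fire α:  (p0=2, p1=0, p2=0, p3=3, p4=3, p5=0) → (p0=2, p1=0, p2=0, p3=6, p4=3, p5=0)
step 5: fire β:  (p0=2, p1=0, p2=0, p3=6, p4=3, p5=0) → (p0=2, p1=0, p2=0, p3=4, p4=3, p5=3)
step 6: fire β:  (p0=2, p1=0, p2=0, p3=4, p4=3, p5=3) → (p0=2, p1=0, p2=0, p3=2, p4=3, p5=6)
step 7: fire α:  (p0=2, p1=0, p2=0, p3=2, p4=3, p5=6) → (p0=2, p1=0, p2=0, p3=5, p4=3, p5=6)
step 8: fire β:  (p0=2, p1=0, p2=0, p3=5, p4=3, p5=6) → (p0=2, p1=0, p2=0, p3=3, p4=3, p5=9)

(p0=2, p1=0, p2=0, p3=3, p4=3, p5=9)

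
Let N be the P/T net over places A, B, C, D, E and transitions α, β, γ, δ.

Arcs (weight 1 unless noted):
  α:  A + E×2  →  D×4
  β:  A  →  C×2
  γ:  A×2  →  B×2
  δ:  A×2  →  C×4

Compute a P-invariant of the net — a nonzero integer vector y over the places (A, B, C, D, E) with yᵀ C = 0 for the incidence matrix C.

Incidence matrix C (rows=places, cols=transitions):
        α    β    γ    δ
    A  -1   -1   -2   -2
    B   0    0    2    0
    C   0    2    0    4
    D   4    0    0    0
    E  -2    0    0    0

Candidate y = [4, 4, 2, 1, 0]; check y·C column-wise:
  col α: 4·-1 + 4·0 + 2·0 + 1·4 + 0·-2 = 0
  col β: 4·-1 + 4·0 + 2·2 + 1·0 = 0
  col γ: 4·-2 + 4·2 + 2·0 + 1·0 = 0
  col δ: 4·-2 + 4·0 + 2·4 + 1·0 = 0

y = (A:4, B:4, C:2, D:1, E:0)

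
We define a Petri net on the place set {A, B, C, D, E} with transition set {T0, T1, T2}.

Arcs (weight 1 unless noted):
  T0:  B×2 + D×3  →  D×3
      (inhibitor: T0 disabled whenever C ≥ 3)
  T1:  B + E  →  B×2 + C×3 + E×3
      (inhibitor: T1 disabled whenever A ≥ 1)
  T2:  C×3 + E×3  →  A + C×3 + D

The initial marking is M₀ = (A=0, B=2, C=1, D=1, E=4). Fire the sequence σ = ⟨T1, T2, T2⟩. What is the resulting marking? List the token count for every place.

(A=2, B=3, C=4, D=3, E=0)

step 1: fire T1:  (A=0, B=2, C=1, D=1, E=4) → (A=0, B=3, C=4, D=1, E=6)
step 2: fire T2:  (A=0, B=3, C=4, D=1, E=6) → (A=1, B=3, C=4, D=2, E=3)
step 3: fire T2:  (A=1, B=3, C=4, D=2, E=3) → (A=2, B=3, C=4, D=3, E=0)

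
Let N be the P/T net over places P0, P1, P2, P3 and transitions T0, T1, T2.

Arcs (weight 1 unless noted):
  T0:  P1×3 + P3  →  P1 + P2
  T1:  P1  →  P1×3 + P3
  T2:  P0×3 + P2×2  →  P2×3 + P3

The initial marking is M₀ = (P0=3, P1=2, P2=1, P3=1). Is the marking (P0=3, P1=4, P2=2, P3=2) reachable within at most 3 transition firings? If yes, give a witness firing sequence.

step 1: fire T1:  (P0=3, P1=2, P2=1, P3=1) → (P0=3, P1=4, P2=1, P3=2)
step 2: fire T0:  (P0=3, P1=4, P2=1, P3=2) → (P0=3, P1=2, P2=2, P3=1)
step 3: fire T1:  (P0=3, P1=2, P2=2, P3=1) → (P0=3, P1=4, P2=2, P3=2)

YES — reachable via ⟨T1, T0, T1⟩ (3 firings)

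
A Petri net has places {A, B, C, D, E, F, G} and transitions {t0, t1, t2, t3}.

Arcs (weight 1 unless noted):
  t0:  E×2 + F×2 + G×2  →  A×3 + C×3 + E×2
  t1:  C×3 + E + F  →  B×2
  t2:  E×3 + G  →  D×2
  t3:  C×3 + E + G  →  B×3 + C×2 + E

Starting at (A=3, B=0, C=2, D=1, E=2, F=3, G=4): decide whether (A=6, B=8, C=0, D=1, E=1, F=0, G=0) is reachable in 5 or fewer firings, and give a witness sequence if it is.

YES — reachable via ⟨t0, t3, t3, t1⟩ (4 firings)

step 1: fire t0:  (A=3, B=0, C=2, D=1, E=2, F=3, G=4) → (A=6, B=0, C=5, D=1, E=2, F=1, G=2)
step 2: fire t3:  (A=6, B=0, C=5, D=1, E=2, F=1, G=2) → (A=6, B=3, C=4, D=1, E=2, F=1, G=1)
step 3: fire t3:  (A=6, B=3, C=4, D=1, E=2, F=1, G=1) → (A=6, B=6, C=3, D=1, E=2, F=1, G=0)
step 4: fire t1:  (A=6, B=6, C=3, D=1, E=2, F=1, G=0) → (A=6, B=8, C=0, D=1, E=1, F=0, G=0)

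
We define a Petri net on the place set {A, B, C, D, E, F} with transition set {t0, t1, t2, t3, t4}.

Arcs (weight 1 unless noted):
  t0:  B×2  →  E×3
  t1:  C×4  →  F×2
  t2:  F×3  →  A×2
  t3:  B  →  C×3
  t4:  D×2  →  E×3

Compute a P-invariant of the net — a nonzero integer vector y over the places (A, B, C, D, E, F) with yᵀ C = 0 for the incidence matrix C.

Incidence matrix C (rows=places, cols=transitions):
       t0   t1   t2   t3   t4
    A   0    0    2    0    0
    B  -2    0    0   -1    0
    C   0   -4    0    3    0
    D   0    0    0    0   -2
    E   3    0    0    0    3
    F   0    2   -3    0    0

Candidate y = [3, 3, 1, 3, 2, 2]; check y·C column-wise:
  col t0: 3·0 + 3·-2 + 1·0 + 3·0 + 2·3 + 2·0 = 0
  col t1: 3·0 + 3·0 + 1·-4 + 3·0 + 2·0 + 2·2 = 0
  col t2: 3·2 + 3·0 + 1·0 + 3·0 + 2·0 + 2·-3 = 0
  col t3: 3·0 + 3·-1 + 1·3 + 3·0 + 2·0 + 2·0 = 0
  col t4: 3·0 + 3·0 + 1·0 + 3·-2 + 2·3 + 2·0 = 0

y = (A:3, B:3, C:1, D:3, E:2, F:2)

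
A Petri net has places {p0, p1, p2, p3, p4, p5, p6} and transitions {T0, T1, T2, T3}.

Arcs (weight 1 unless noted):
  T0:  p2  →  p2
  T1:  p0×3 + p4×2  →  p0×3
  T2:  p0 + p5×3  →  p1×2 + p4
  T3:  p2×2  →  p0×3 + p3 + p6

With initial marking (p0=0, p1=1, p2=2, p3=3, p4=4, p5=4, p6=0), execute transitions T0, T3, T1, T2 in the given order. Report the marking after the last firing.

step 1: fire T0:  (p0=0, p1=1, p2=2, p3=3, p4=4, p5=4, p6=0) → (p0=0, p1=1, p2=2, p3=3, p4=4, p5=4, p6=0)
step 2: fire T3:  (p0=0, p1=1, p2=2, p3=3, p4=4, p5=4, p6=0) → (p0=3, p1=1, p2=0, p3=4, p4=4, p5=4, p6=1)
step 3: fire T1:  (p0=3, p1=1, p2=0, p3=4, p4=4, p5=4, p6=1) → (p0=3, p1=1, p2=0, p3=4, p4=2, p5=4, p6=1)
step 4: fire T2:  (p0=3, p1=1, p2=0, p3=4, p4=2, p5=4, p6=1) → (p0=2, p1=3, p2=0, p3=4, p4=3, p5=1, p6=1)

(p0=2, p1=3, p2=0, p3=4, p4=3, p5=1, p6=1)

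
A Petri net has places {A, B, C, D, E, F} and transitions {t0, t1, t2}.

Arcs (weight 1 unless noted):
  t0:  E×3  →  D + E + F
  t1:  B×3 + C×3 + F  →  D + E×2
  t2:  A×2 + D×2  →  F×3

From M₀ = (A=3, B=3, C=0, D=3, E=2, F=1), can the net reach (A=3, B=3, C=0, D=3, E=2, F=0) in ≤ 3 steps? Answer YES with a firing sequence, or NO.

NO — not reachable within 3 firings

depth 0: 1 marking
depth 1: 2 markings reached so far
depth 2: 2 markings reached so far
(frontier empty at depth 2; search complete)
target is not among the 2 markings reachable within 3 steps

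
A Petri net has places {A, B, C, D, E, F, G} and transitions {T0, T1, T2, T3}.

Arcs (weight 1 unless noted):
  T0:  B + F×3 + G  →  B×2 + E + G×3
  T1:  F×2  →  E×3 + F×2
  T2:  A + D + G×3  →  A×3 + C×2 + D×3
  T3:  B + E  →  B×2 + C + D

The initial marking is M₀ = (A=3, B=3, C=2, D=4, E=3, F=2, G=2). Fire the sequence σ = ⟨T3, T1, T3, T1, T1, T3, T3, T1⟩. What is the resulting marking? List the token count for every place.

(A=3, B=7, C=6, D=8, E=11, F=2, G=2)

step 1: fire T3:  (A=3, B=3, C=2, D=4, E=3, F=2, G=2) → (A=3, B=4, C=3, D=5, E=2, F=2, G=2)
step 2: fire T1:  (A=3, B=4, C=3, D=5, E=2, F=2, G=2) → (A=3, B=4, C=3, D=5, E=5, F=2, G=2)
step 3: fire T3:  (A=3, B=4, C=3, D=5, E=5, F=2, G=2) → (A=3, B=5, C=4, D=6, E=4, F=2, G=2)
step 4: fire T1:  (A=3, B=5, C=4, D=6, E=4, F=2, G=2) → (A=3, B=5, C=4, D=6, E=7, F=2, G=2)
step 5: fire T1:  (A=3, B=5, C=4, D=6, E=7, F=2, G=2) → (A=3, B=5, C=4, D=6, E=10, F=2, G=2)
step 6: fire T3:  (A=3, B=5, C=4, D=6, E=10, F=2, G=2) → (A=3, B=6, C=5, D=7, E=9, F=2, G=2)
step 7: fire T3:  (A=3, B=6, C=5, D=7, E=9, F=2, G=2) → (A=3, B=7, C=6, D=8, E=8, F=2, G=2)
step 8: fire T1:  (A=3, B=7, C=6, D=8, E=8, F=2, G=2) → (A=3, B=7, C=6, D=8, E=11, F=2, G=2)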